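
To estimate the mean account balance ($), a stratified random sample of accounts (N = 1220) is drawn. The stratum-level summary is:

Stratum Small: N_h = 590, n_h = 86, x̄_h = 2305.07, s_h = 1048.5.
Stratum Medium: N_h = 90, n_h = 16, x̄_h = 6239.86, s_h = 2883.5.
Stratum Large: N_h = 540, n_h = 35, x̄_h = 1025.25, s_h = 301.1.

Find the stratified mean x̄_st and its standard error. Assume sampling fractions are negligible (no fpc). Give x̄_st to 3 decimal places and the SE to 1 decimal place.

x̄_st ≈ 2028.864, SE ≈ 79.5

x̄_st = Σ W_h x̄_h = (590·2305.07 + 90·6239.86 + 540·1025.25)/1220 = 2028.86369
V̂(x̄_st) = Σ W_h² s_h²/n_h, with W_h = N_h/N and N = 1220:
  stratum Small: (590/1220)²·1048.5²/86 = 2989.67
  stratum Medium: (90/1220)²·2883.5²/16 = 2828.04
  stratum Large: (540/1220)²·301.1²/35 = 507.483
V̂(x̄_st) = 6325.19
SE(x̄_st) = √6325.19 = 79.531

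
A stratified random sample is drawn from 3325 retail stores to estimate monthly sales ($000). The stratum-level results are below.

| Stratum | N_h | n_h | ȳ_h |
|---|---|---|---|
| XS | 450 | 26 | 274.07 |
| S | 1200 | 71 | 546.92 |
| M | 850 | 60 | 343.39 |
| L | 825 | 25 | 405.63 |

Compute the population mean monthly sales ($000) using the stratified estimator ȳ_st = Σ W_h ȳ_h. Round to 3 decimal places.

ȳ_st ≈ 422.906

N = Σ N_h = 3325. Stratum weights W_h = N_h/N.
ȳ_st = (450·274.07 + 1200·546.92 + 850·343.39 + 825·405.63) / 3325 = 422.90579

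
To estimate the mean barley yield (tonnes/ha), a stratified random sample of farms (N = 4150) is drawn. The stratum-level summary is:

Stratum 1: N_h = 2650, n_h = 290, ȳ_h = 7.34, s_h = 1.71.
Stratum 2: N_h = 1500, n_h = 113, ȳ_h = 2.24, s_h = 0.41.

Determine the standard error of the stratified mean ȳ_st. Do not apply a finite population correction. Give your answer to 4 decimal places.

V̂(ȳ_st) = Σ W_h² s_h²/n_h, with W_h = N_h/N and N = 4150:
  stratum 1: (2650/4150)²·1.71²/290 = 0.0041114
  stratum 2: (1500/4150)²·0.41²/113 = 0.000194346
V̂(ȳ_st) = 0.00430575
SE(ȳ_st) = √0.00430575 = 0.0656182

SE(ȳ_st) ≈ 0.0656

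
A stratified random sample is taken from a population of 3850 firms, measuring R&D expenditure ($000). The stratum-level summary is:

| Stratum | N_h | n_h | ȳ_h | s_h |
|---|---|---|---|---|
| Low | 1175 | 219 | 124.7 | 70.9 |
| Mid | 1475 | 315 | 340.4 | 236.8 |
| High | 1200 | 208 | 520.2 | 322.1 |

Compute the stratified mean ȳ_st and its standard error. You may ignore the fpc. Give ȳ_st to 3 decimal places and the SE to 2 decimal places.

ȳ_st = Σ W_h ȳ_h = (1175·124.7 + 1475·340.4 + 1200·520.2)/3850 = 330.61104
V̂(ȳ_st) = Σ W_h² s_h²/n_h, with W_h = N_h/N and N = 3850:
  stratum Low: (1175/3850)²·70.9²/219 = 2.13798
  stratum Mid: (1475/3850)²·236.8²/315 = 26.1286
  stratum High: (1200/3850)²·322.1²/208 = 48.4573
V̂(ȳ_st) = 76.7238
SE(ȳ_st) = √76.7238 = 8.75921

ȳ_st ≈ 330.611, SE ≈ 8.76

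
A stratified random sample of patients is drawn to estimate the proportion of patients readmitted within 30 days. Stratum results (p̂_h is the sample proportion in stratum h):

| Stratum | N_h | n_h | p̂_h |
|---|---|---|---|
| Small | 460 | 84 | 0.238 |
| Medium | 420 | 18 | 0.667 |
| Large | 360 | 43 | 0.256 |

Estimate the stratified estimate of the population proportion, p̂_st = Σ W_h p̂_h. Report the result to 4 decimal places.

N = 1240; stratum weights W_h = N_h/N.
p̂_st = Σ W_h p̂_h = (460·0.238 + 420·0.667 + 360·0.256)/1240 = 0.38853

p̂_st ≈ 0.3885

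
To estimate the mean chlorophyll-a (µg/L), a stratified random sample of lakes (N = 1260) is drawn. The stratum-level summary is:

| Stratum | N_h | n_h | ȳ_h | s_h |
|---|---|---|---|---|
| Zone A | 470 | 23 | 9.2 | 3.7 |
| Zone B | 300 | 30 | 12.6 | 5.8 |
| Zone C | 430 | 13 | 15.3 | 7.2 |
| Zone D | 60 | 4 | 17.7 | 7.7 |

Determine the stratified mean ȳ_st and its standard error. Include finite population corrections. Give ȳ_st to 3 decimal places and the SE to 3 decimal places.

ȳ_st ≈ 12.496, SE ≈ 0.786

ȳ_st = Σ W_h ȳ_h = (470·9.2 + 300·12.6 + 430·15.3 + 60·17.7)/1260 = 12.49603
V̂(ȳ_st) = Σ W_h² (1 − n_h/N_h) s_h²/n_h, with W_h = N_h/N and N = 1260:
  stratum Zone A: (470/1260)²·(1 − 23/470)·3.7²/23 = 0.0787662
  stratum Zone B: (300/1260)²·(1 − 30/300)·5.8²/30 = 0.0572109
  stratum Zone C: (430/1260)²·(1 − 13/430)·7.2²/13 = 0.450386
  stratum Zone D: (60/1260)²·(1 − 4/60)·7.7²/4 = 0.0313704
V̂(ȳ_st) = 0.617734
SE(ȳ_st) = √0.617734 = 0.78596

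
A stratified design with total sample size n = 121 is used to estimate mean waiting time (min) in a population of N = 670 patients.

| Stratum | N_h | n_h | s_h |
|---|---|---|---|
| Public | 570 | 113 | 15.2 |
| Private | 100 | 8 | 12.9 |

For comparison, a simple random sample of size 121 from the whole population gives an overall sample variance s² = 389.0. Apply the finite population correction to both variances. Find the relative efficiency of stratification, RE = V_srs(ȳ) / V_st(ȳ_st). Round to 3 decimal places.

RE ≈ 1.633

V̂(ȳ_st) = Σ W_h² (1 − n_h/N_h) s_h²/n_h, with W_h = N_h/N and N = 670:
  stratum Public: (570/670)²·(1 − 113/570)·15.2²/113 = 1.18645
  stratum Private: (100/670)²·(1 − 8/100)·12.9²/8 = 0.426312
V_st = 1.61276
V_srs = (1 − 121/670)·389.0/121 = 2.63428
Relative efficiency = V_srs / V_st = 2.63428/1.61276 = 1.6334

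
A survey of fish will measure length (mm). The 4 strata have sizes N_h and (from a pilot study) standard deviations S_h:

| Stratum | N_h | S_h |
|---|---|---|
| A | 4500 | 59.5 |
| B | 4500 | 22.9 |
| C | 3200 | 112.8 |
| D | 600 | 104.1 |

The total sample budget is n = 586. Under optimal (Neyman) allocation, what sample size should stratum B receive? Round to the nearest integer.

76

Neyman allocation: n_h = n · N_h S_h / Σ N_i S_i, with n = 586.
  stratum A: N_h·S_h = 4500·59.5 = 267750.00
  stratum B: N_h·S_h = 4500·22.9 = 103050.00
  stratum C: N_h·S_h = 3200·112.8 = 360960.00
  stratum D: N_h·S_h = 600·104.1 = 62460.00
Σ N_h S_h = 794220.00
n for stratum B = 586·103050.00/794220.00 = 76.033 → 76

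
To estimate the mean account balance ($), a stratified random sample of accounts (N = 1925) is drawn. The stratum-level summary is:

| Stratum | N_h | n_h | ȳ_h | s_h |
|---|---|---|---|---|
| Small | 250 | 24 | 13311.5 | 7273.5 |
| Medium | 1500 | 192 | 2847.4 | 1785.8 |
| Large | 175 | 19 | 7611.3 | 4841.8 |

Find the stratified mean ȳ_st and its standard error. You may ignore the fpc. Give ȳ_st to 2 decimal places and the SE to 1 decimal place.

ȳ_st ≈ 4639.46, SE ≈ 239.7

ȳ_st = Σ W_h ȳ_h = (250·13311.5 + 1500·2847.4 + 175·7611.3)/1925 = 4639.45584
V̂(ȳ_st) = Σ W_h² s_h²/n_h, with W_h = N_h/N and N = 1925:
  stratum Small: (250/1925)²·7273.5²/24 = 37178.7
  stratum Medium: (1500/1925)²·1785.8²/192 = 10085.2
  stratum Large: (175/1925)²·4841.8²/19 = 10197.1
V̂(ȳ_st) = 57461
SE(ȳ_st) = √57461 = 239.71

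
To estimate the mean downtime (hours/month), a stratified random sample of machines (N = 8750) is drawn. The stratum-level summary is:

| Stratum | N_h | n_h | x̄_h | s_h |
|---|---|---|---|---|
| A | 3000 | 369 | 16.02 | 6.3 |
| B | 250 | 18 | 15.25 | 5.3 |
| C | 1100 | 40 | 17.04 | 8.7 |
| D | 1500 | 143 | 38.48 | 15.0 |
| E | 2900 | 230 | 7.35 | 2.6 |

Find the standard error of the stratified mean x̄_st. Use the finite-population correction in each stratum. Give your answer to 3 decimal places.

SE(x̄_st) ≈ 0.293

V̂(x̄_st) = Σ W_h² (1 − n_h/N_h) s_h²/n_h, with W_h = N_h/N and N = 8750:
  stratum A: (3000/8750)²·(1 − 369/3000)·6.3²/369 = 0.0110887
  stratum B: (250/8750)²·(1 − 18/250)·5.3²/18 = 0.0011822
  stratum C: (1100/8750)²·(1 − 40/1100)·8.7²/40 = 0.0288178
  stratum D: (1500/8750)²·(1 − 143/1500)·15.0²/143 = 0.0418313
  stratum E: (2900/8750)²·(1 − 230/2900)·2.6²/230 = 0.00297243
V̂(x̄_st) = 0.0858925
SE(x̄_st) = √0.0858925 = 0.293074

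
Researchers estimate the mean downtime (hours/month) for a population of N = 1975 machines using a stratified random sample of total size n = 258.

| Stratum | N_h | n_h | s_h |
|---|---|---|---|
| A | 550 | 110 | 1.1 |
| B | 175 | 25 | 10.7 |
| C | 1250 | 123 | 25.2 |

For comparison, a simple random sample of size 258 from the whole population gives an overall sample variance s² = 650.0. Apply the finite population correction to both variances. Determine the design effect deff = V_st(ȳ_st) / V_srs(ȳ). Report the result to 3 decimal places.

V̂(ȳ_st) = Σ W_h² (1 − n_h/N_h) s_h²/n_h, with W_h = N_h/N and N = 1975:
  stratum A: (550/1975)²·(1 − 110/550)·1.1²/110 = 0.000682455
  stratum B: (175/1975)²·(1 − 25/175)·10.7²/25 = 0.0308193
  stratum C: (1250/1975)²·(1 − 123/1250)·25.2²/123 = 1.86464
V_st = 1.89614
V_srs = (1 − 258/1975)·650.0/258 = 2.19027
deff = V_st / V_srs = 1.89614/2.19027 = 0.8657

deff ≈ 0.866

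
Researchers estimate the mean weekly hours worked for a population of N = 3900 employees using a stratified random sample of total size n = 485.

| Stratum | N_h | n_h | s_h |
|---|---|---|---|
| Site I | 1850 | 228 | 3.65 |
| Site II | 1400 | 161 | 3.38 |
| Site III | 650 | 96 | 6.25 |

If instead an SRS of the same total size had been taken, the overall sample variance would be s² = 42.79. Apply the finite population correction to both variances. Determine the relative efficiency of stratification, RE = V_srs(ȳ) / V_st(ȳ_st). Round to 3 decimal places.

RE ≈ 2.641

V̂(ȳ_st) = Σ W_h² (1 − n_h/N_h) s_h²/n_h, with W_h = N_h/N and N = 3900:
  stratum Site I: (1850/3900)²·(1 − 228/1850)·3.65²/228 = 0.0115277
  stratum Site II: (1400/3900)²·(1 − 161/1400)·3.38²/161 = 0.00809241
  stratum Site III: (650/3900)²·(1 − 96/650)·6.25²/96 = 0.00963347
V_st = 0.0292536
V_srs = (1 − 485/3900)·42.79/485 = 0.077255
Relative efficiency = V_srs / V_st = 0.077255/0.0292536 = 2.6409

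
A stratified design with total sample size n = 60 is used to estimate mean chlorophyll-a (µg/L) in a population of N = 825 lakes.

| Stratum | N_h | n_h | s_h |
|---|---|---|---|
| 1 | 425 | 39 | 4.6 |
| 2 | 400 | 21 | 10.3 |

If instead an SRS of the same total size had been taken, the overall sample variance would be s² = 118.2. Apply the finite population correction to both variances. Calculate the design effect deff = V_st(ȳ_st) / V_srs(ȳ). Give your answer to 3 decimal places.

V̂(ȳ_st) = Σ W_h² (1 − n_h/N_h) s_h²/n_h, with W_h = N_h/N and N = 825:
  stratum 1: (425/825)²·(1 − 39/425)·4.6²/39 = 0.130773
  stratum 2: (400/825)²·(1 − 21/400)·10.3²/21 = 1.12524
V_st = 1.25602
V_srs = (1 − 60/825)·118.2/60 = 1.82673
deff = V_st / V_srs = 1.25602/1.82673 = 0.6876

deff ≈ 0.688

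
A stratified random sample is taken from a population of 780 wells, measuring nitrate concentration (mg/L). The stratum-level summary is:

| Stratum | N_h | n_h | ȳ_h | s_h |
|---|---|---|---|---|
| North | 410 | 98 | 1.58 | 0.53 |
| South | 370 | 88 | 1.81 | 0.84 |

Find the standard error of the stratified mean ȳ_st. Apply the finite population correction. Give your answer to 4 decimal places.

V̂(ȳ_st) = Σ W_h² (1 − n_h/N_h) s_h²/n_h, with W_h = N_h/N and N = 780:
  stratum North: (410/780)²·(1 − 98/410)·0.53²/98 = 0.000602664
  stratum South: (370/780)²·(1 − 88/370)·0.84²/88 = 0.00137511
V̂(ȳ_st) = 0.00197777
SE(ȳ_st) = √0.00197777 = 0.0444722

SE(ȳ_st) ≈ 0.0445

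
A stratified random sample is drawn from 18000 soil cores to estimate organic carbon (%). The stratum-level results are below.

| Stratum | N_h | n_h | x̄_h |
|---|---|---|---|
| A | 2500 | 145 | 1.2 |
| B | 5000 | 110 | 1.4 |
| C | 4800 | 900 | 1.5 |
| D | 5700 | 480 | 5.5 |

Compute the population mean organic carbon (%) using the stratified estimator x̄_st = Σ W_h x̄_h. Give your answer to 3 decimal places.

x̄_st ≈ 2.697

N = Σ N_h = 18000. Stratum weights W_h = N_h/N.
x̄_st = (2500·1.2 + 5000·1.4 + 4800·1.5 + 5700·5.5) / 18000 = 2.69722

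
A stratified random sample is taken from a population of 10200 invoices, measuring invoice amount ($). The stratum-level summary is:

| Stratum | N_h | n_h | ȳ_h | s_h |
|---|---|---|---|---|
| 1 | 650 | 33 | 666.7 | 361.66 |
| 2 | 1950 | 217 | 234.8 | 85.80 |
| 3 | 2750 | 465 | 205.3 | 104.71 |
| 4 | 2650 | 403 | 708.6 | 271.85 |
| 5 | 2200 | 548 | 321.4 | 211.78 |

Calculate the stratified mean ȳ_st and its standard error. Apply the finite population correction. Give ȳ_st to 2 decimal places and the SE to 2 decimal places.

ȳ_st = Σ W_h ȳ_h = (650·666.7 + 1950·234.8 + 2750·205.3 + 2650·708.6 + 2200·321.4)/10200 = 396.14314
V̂(ȳ_st) = Σ W_h² (1 − n_h/N_h) s_h²/n_h, with W_h = N_h/N and N = 10200:
  stratum 1: (650/10200)²·(1 − 33/650)·361.66²/33 = 15.2787
  stratum 2: (1950/10200)²·(1 − 217/1950)·85.80²/217 = 1.10191
  stratum 3: (2750/10200)²·(1 − 465/2750)·104.71²/465 = 1.4241
  stratum 4: (2650/10200)²·(1 − 403/2650)·271.85²/403 = 10.4955
  stratum 5: (2200/10200)²·(1 − 548/2200)·211.78²/548 = 2.85905
V̂(ȳ_st) = 31.1592
SE(ȳ_st) = √31.1592 = 5.58204

ȳ_st ≈ 396.14, SE ≈ 5.58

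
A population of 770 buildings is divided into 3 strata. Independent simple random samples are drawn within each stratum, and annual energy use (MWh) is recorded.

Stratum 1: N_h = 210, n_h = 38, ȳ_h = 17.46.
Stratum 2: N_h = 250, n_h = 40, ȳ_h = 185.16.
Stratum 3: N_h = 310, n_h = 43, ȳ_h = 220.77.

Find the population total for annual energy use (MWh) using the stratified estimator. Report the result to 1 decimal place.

τ̂_st ≈ 118395.3

τ̂_st = Σ N_h ȳ_h = 210·17.46 + 250·185.16 + 310·220.77 = 118395.3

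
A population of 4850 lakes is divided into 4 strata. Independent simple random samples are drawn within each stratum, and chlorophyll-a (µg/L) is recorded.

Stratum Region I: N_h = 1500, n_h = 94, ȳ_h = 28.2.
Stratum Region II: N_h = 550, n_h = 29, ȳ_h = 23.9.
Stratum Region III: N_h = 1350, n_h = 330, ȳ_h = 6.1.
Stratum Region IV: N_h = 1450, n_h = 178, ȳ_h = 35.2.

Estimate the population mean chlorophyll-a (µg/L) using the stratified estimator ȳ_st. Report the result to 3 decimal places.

N = Σ N_h = 4850. Stratum weights W_h = N_h/N.
ȳ_st = (1500·28.2 + 550·23.9 + 1350·6.1 + 1450·35.2) / 4850 = 23.65361

ȳ_st ≈ 23.654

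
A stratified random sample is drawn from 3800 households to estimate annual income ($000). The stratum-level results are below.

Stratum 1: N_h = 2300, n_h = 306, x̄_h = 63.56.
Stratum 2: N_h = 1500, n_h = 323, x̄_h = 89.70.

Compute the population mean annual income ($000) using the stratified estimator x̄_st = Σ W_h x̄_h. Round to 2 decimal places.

N = Σ N_h = 3800. Stratum weights W_h = N_h/N.
x̄_st = (2300·63.56 + 1500·89.70) / 3800 = 73.8784

x̄_st ≈ 73.88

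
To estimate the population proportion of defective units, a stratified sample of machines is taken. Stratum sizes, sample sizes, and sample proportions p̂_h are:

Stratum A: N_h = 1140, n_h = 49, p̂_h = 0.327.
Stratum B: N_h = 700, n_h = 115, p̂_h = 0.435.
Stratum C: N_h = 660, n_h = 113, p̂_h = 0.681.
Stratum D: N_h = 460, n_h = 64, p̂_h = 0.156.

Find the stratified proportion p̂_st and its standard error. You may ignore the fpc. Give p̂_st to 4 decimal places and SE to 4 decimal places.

p̂_st ≈ 0.4049, SE ≈ 0.0308

N = 2960; stratum weights W_h = N_h/N.
p̂_st = Σ W_h p̂_h = (1140·0.327 + 700·0.435 + 660·0.681 + 460·0.156)/2960 = 0.40490
V̂(p̂_st) = Σ W_h² p̂_h(1−p̂_h)/(n_h−1):
  stratum A: (1140/2960)²·0.327·0.673/48 = 0.000680061
  stratum B: (700/2960)²·0.435·0.565/114 = 0.000120572
  stratum C: (660/2960)²·0.681·0.319/112 = 9.64327e-05
  stratum D: (460/2960)²·0.156·0.844/63 = 5.0473e-05
V̂(p̂_st) = 0.000947538; SE = √V̂ = 0.0307821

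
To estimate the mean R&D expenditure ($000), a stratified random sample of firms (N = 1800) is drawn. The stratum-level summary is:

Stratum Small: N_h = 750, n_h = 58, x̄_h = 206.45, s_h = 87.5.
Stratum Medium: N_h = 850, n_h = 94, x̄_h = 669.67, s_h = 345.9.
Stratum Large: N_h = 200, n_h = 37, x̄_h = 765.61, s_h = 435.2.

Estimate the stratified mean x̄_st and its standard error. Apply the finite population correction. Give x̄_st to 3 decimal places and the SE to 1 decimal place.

x̄_st ≈ 487.322, SE ≈ 18.0

x̄_st = Σ W_h x̄_h = (750·206.45 + 850·669.67 + 200·765.61)/1800 = 487.32167
V̂(x̄_st) = Σ W_h² (1 − n_h/N_h) s_h²/n_h, with W_h = N_h/N and N = 1800:
  stratum Small: (750/1800)²·(1 − 58/750)·87.5²/58 = 21.1451
  stratum Medium: (850/1800)²·(1 − 94/850)·345.9²/94 = 252.446
  stratum Large: (200/1800)²·(1 − 37/200)·435.2²/37 = 51.5049
V̂(x̄_st) = 325.096
SE(x̄_st) = √325.096 = 18.0304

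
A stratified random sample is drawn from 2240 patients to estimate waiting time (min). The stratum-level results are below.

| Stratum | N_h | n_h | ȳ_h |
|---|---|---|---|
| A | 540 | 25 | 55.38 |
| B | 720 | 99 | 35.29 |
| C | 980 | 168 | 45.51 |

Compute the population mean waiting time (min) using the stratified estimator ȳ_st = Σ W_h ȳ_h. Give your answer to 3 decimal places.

ȳ_st ≈ 44.604

N = Σ N_h = 2240. Stratum weights W_h = N_h/N.
ȳ_st = (540·55.38 + 720·35.29 + 980·45.51) / 2240 = 44.60437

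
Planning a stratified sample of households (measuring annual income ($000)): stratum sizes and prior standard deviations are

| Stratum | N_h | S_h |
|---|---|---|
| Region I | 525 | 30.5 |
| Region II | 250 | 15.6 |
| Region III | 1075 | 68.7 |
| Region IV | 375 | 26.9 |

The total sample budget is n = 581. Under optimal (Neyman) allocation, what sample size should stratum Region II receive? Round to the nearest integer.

22

Neyman allocation: n_h = n · N_h S_h / Σ N_i S_i, with n = 581.
  stratum Region I: N_h·S_h = 525·30.5 = 16012.50
  stratum Region II: N_h·S_h = 250·15.6 = 3900.00
  stratum Region III: N_h·S_h = 1075·68.7 = 73852.50
  stratum Region IV: N_h·S_h = 375·26.9 = 10087.50
Σ N_h S_h = 103852.50
n for stratum Region II = 581·3900.00/103852.50 = 21.818 → 22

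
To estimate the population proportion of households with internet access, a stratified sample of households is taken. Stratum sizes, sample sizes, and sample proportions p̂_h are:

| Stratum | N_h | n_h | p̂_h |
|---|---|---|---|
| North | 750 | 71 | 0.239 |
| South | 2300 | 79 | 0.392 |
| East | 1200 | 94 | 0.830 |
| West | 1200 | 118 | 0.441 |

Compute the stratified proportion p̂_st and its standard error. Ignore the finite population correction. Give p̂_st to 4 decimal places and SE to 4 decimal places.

p̂_st ≈ 0.4782, SE ≈ 0.0277

N = 5450; stratum weights W_h = N_h/N.
p̂_st = Σ W_h p̂_h = (750·0.239 + 2300·0.392 + 1200·0.830 + 1200·0.441)/5450 = 0.47817
V̂(p̂_st) = Σ W_h² p̂_h(1−p̂_h)/(n_h−1):
  stratum North: (750/5450)²·0.239·0.761/70 = 4.92055e-05
  stratum South: (2300/5450)²·0.392·0.608/78 = 0.000544199
  stratum East: (1200/5450)²·0.830·0.170/93 = 7.35552e-05
  stratum West: (1200/5450)²·0.441·0.559/117 = 0.000102149
V̂(p̂_st) = 0.000769109; SE = √V̂ = 0.0277328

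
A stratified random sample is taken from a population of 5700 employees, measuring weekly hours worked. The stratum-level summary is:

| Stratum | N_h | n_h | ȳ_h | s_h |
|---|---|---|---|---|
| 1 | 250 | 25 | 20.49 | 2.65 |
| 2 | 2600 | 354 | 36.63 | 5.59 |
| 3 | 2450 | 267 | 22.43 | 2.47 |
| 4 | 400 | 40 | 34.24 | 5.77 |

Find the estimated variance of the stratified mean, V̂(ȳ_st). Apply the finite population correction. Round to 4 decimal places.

V̂(ȳ_st) ≈ 0.0238

V̂(ȳ_st) = Σ W_h² (1 − n_h/N_h) s_h²/n_h, with W_h = N_h/N and N = 5700:
  stratum 1: (250/5700)²·(1 − 25/250)·2.65²/25 = 0.000486323
  stratum 2: (2600/5700)²·(1 − 354/2600)·5.59²/354 = 0.0158655
  stratum 3: (2450/5700)²·(1 − 267/2450)·2.47²/267 = 0.00376143
  stratum 4: (400/5700)²·(1 − 40/400)·5.77²/40 = 0.00368896
V̂(ȳ_st) = 0.0238022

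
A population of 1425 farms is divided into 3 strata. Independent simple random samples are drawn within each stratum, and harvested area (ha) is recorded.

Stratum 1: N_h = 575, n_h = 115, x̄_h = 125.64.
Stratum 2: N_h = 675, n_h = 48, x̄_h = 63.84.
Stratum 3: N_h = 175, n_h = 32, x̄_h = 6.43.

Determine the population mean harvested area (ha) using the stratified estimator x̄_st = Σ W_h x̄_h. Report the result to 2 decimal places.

N = Σ N_h = 1425. Stratum weights W_h = N_h/N.
x̄_st = (575·125.64 + 675·63.84 + 175·6.43) / 1425 = 81.7265

x̄_st ≈ 81.73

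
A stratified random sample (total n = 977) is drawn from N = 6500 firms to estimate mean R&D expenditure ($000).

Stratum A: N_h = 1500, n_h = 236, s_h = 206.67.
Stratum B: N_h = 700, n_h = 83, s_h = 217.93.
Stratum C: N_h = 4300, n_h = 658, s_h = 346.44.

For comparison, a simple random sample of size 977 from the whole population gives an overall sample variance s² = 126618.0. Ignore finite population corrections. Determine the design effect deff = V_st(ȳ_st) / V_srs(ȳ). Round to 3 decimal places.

deff ≈ 0.742

V̂(ȳ_st) = Σ W_h² s_h²/n_h, with W_h = N_h/N and N = 6500:
  stratum A: (1500/6500)²·206.67²/236 = 9.63826
  stratum B: (700/6500)²·217.93²/83 = 6.63629
  stratum C: (4300/6500)²·346.44²/658 = 79.8253
V_st = 96.0998
V_srs = s²/n = 126618.0/977 = 129.599
deff = V_st / V_srs = 96.0998/129.599 = 0.7415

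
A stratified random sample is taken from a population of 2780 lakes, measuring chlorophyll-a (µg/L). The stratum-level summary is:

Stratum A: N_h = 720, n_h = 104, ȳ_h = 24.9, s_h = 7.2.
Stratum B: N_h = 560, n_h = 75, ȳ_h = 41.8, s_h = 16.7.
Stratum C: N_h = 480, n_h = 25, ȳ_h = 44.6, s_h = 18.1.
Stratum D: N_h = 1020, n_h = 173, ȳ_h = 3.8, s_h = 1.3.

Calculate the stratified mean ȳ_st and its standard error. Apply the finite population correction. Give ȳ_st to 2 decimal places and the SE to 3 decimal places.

ȳ_st = Σ W_h ȳ_h = (720·24.9 + 560·41.8 + 480·44.6 + 1020·3.8)/2780 = 23.96403
V̂(ȳ_st) = Σ W_h² (1 − n_h/N_h) s_h²/n_h, with W_h = N_h/N and N = 2780:
  stratum A: (720/2780)²·(1 − 104/720)·7.2²/104 = 0.0286059
  stratum B: (560/2780)²·(1 − 75/560)·16.7²/75 = 0.130681
  stratum C: (480/2780)²·(1 − 25/480)·18.1²/25 = 0.370323
  stratum D: (1020/2780)²·(1 − 173/1020)·1.3²/173 = 0.00109203
V̂(ȳ_st) = 0.530701
SE(ȳ_st) = √0.530701 = 0.728492

ȳ_st ≈ 23.96, SE ≈ 0.728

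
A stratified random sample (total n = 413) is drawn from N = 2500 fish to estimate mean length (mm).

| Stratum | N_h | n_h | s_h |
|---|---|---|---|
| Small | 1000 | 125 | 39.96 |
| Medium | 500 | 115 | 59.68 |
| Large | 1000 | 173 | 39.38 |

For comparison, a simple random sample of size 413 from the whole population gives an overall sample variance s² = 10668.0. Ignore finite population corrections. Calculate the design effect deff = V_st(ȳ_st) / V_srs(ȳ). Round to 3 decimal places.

V̂(ȳ_st) = Σ W_h² s_h²/n_h, with W_h = N_h/N and N = 2500:
  stratum Small: (1000/2500)²·39.96²/125 = 2.04391
  stratum Medium: (500/2500)²·59.68²/115 = 1.23885
  stratum Large: (1000/2500)²·39.38²/173 = 1.43425
V_st = 4.71701
V_srs = s²/n = 10668.0/413 = 25.8305
deff = V_st / V_srs = 4.71701/25.8305 = 0.1826

deff ≈ 0.183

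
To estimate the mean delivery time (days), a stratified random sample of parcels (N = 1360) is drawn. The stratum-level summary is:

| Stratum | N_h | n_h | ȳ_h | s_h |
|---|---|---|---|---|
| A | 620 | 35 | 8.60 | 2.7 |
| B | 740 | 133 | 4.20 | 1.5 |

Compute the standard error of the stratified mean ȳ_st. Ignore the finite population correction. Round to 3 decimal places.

SE(ȳ_st) ≈ 0.220

V̂(ȳ_st) = Σ W_h² s_h²/n_h, with W_h = N_h/N and N = 1360:
  stratum A: (620/1360)²·2.7²/35 = 0.0432878
  stratum B: (740/1360)²·1.5²/133 = 0.0050086
V̂(ȳ_st) = 0.0482964
SE(ȳ_st) = √0.0482964 = 0.219764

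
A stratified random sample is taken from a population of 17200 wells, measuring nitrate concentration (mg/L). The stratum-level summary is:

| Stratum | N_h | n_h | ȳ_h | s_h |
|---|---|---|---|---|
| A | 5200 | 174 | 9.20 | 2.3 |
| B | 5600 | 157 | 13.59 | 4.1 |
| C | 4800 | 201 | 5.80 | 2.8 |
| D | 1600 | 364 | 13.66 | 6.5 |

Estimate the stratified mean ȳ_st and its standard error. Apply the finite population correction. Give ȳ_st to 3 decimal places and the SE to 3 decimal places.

ȳ_st = Σ W_h ȳ_h = (5200·9.20 + 5600·13.59 + 4800·5.80 + 1600·13.66)/17200 = 10.09535
V̂(ȳ_st) = Σ W_h² (1 − n_h/N_h) s_h²/n_h, with W_h = N_h/N and N = 17200:
  stratum A: (5200/17200)²·(1 − 174/5200)·2.3²/174 = 0.00268581
  stratum B: (5600/17200)²·(1 − 157/5600)·4.1²/157 = 0.0110316
  stratum C: (4800/17200)²·(1 − 201/4800)·2.8²/201 = 0.0029105
  stratum D: (1600/17200)²·(1 − 364/1600)·6.5²/364 = 0.000775902
V̂(ȳ_st) = 0.0174038
SE(ȳ_st) = √0.0174038 = 0.131923

ȳ_st ≈ 10.095, SE ≈ 0.132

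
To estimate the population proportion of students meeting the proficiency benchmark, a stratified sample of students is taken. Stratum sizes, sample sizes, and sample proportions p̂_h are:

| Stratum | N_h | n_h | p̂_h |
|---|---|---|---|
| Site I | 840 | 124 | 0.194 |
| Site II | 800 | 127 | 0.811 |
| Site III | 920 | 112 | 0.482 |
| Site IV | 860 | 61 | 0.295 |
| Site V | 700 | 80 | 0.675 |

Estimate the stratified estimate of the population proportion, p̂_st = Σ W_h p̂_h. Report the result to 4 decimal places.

p̂_st ≈ 0.4809

N = 4120; stratum weights W_h = N_h/N.
p̂_st = Σ W_h p̂_h = (840·0.194 + 800·0.811 + 920·0.482 + 860·0.295 + 700·0.675)/4120 = 0.48092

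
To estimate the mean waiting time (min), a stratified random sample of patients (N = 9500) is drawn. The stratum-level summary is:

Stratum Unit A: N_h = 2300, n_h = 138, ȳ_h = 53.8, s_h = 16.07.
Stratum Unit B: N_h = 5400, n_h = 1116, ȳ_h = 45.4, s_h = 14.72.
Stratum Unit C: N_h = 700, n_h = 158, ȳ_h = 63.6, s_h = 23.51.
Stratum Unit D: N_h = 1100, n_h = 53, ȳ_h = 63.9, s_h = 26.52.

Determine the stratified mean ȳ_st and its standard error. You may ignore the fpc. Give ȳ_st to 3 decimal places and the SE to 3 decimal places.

ȳ_st ≈ 50.917, SE ≈ 0.608

ȳ_st = Σ W_h ȳ_h = (2300·53.8 + 5400·45.4 + 700·63.6 + 1100·63.9)/9500 = 50.91684
V̂(ȳ_st) = Σ W_h² s_h²/n_h, with W_h = N_h/N and N = 9500:
  stratum Unit A: (2300/9500)²·16.07²/138 = 0.109689
  stratum Unit B: (5400/9500)²·14.72²/1116 = 0.0627324
  stratum Unit C: (700/9500)²·23.51²/158 = 0.0189932
  stratum Unit D: (1100/9500)²·26.52²/53 = 0.177914
V̂(ȳ_st) = 0.369328
SE(ȳ_st) = √0.369328 = 0.607723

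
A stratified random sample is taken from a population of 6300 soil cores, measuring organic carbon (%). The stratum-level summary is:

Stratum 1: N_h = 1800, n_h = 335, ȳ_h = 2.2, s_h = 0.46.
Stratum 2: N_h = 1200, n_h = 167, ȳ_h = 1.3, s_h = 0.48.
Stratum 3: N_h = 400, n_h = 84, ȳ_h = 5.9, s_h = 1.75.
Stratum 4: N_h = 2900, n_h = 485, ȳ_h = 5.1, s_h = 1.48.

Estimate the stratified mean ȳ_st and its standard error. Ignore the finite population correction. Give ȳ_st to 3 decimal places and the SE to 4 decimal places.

ȳ_st ≈ 3.598, SE ≈ 0.0347

ȳ_st = Σ W_h ȳ_h = (1800·2.2 + 1200·1.3 + 400·5.9 + 2900·5.1)/6300 = 3.59841
V̂(ȳ_st) = Σ W_h² s_h²/n_h, with W_h = N_h/N and N = 6300:
  stratum 1: (1800/6300)²·0.46²/335 = 5.15626e-05
  stratum 2: (1200/6300)²·0.48²/167 = 5.0055e-05
  stratum 3: (400/6300)²·1.75²/84 = 0.000146972
  stratum 4: (2900/6300)²·1.48²/485 = 0.000956966
V̂(ȳ_st) = 0.00120556
SE(ȳ_st) = √0.00120556 = 0.0347211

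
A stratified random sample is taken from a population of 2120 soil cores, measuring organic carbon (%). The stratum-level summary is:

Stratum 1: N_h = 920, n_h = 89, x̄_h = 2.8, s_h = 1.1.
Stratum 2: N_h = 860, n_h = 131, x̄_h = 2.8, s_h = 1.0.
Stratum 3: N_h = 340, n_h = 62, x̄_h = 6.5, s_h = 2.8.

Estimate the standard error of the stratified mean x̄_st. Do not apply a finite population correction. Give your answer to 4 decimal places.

V̂(x̄_st) = Σ W_h² s_h²/n_h, with W_h = N_h/N and N = 2120:
  stratum 1: (920/2120)²·1.1²/89 = 0.00256035
  stratum 2: (860/2120)²·1.0²/131 = 0.00125619
  stratum 3: (340/2120)²·2.8²/62 = 0.00325245
V̂(x̄_st) = 0.00706898
SE(x̄_st) = √0.00706898 = 0.0840773

SE(x̄_st) ≈ 0.0841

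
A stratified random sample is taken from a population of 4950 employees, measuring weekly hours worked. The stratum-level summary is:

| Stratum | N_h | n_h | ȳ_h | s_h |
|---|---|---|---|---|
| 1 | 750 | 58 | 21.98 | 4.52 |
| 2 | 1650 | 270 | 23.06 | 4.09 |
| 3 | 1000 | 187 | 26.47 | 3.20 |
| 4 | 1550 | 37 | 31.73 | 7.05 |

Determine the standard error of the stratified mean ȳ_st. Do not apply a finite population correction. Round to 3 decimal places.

V̂(ȳ_st) = Σ W_h² s_h²/n_h, with W_h = N_h/N and N = 4950:
  stratum 1: (750/4950)²·4.52²/58 = 0.00808651
  stratum 2: (1650/4950)²·4.09²/270 = 0.00688399
  stratum 3: (1000/4950)²·3.20²/187 = 0.00223485
  stratum 4: (1550/4950)²·7.05²/37 = 0.131713
V̂(ȳ_st) = 0.148919
SE(ȳ_st) = √0.148919 = 0.3859

SE(ȳ_st) ≈ 0.386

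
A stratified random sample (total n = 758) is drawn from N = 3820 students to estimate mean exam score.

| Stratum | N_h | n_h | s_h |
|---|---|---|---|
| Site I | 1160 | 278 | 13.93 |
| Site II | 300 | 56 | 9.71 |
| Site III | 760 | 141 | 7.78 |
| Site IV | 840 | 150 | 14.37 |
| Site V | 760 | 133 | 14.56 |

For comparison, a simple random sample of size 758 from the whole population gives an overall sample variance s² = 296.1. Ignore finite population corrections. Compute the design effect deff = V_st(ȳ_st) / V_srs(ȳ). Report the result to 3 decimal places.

deff ≈ 0.567

V̂(ȳ_st) = Σ W_h² s_h²/n_h, with W_h = N_h/N and N = 3820:
  stratum Site I: (1160/3820)²·13.93²/278 = 0.0643645
  stratum Site II: (300/3820)²·9.71²/56 = 0.010384
  stratum Site III: (760/3820)²·7.78²/141 = 0.0169918
  stratum Site IV: (840/3820)²·14.37²/150 = 0.0665663
  stratum Site V: (760/3820)²·14.56²/133 = 0.0630916
V_st = 0.221398
V_srs = s²/n = 296.1/758 = 0.390633
deff = V_st / V_srs = 0.221398/0.390633 = 0.5668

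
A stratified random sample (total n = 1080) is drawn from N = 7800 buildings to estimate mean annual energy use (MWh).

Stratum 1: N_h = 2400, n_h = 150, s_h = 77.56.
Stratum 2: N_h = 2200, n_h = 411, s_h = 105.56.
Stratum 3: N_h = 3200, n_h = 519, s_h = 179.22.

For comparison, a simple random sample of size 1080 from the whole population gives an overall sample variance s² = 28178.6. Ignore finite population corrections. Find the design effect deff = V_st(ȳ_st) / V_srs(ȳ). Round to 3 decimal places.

deff ≈ 0.627

V̂(ȳ_st) = Σ W_h² s_h²/n_h, with W_h = N_h/N and N = 7800:
  stratum 1: (2400/7800)²·77.56²/150 = 3.7968
  stratum 2: (2200/7800)²·105.56²/411 = 2.15682
  stratum 3: (3200/7800)²·179.22²/519 = 10.4164
V_st = 16.37
V_srs = s²/n = 28178.6/1080 = 26.0913
deff = V_st / V_srs = 16.37/26.0913 = 0.6274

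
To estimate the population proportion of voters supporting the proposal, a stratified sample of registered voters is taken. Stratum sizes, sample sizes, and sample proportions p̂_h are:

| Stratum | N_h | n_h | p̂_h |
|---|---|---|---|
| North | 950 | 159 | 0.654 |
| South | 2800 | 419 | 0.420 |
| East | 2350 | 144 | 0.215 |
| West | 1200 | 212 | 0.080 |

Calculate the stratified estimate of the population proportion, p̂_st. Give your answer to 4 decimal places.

N = 7300; stratum weights W_h = N_h/N.
p̂_st = Σ W_h p̂_h = (950·0.654 + 2800·0.420 + 2350·0.215 + 1200·0.080)/7300 = 0.32857

p̂_st ≈ 0.3286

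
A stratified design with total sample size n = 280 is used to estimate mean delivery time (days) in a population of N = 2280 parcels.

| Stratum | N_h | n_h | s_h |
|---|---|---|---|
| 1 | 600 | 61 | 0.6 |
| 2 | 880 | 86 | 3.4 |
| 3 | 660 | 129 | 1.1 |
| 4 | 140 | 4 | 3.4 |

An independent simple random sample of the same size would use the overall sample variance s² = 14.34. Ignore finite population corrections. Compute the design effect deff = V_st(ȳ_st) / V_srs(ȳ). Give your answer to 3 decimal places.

V̂(ȳ_st) = Σ W_h² s_h²/n_h, with W_h = N_h/N and N = 2280:
  stratum 1: (600/2280)²·0.6²/61 = 0.000408701
  stratum 2: (880/2280)²·3.4²/86 = 0.0200242
  stratum 3: (660/2280)²·1.1²/129 = 0.000785984
  stratum 4: (140/2280)²·3.4²/4 = 0.0108964
V_st = 0.0321153
V_srs = s²/n = 14.34/280 = 0.0512143
deff = V_st / V_srs = 0.0321153/0.0512143 = 0.6271

deff ≈ 0.627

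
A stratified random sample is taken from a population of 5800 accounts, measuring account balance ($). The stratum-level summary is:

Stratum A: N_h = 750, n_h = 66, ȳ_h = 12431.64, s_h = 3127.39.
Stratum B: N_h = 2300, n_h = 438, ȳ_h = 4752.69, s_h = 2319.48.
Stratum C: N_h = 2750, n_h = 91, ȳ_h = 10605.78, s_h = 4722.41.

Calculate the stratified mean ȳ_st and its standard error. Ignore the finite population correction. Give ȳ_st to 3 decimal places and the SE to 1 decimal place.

ȳ_st ≈ 8520.830, SE ≈ 243.9

ȳ_st = Σ W_h ȳ_h = (750·12431.64 + 2300·4752.69 + 2750·10605.78)/5800 = 8520.82966
V̂(ȳ_st) = Σ W_h² s_h²/n_h, with W_h = N_h/N and N = 5800:
  stratum A: (750/5800)²·3127.39²/66 = 2477.92
  stratum B: (2300/5800)²·2319.48²/438 = 1931.55
  stratum C: (2750/5800)²·4722.41²/91 = 55092.9
V̂(ȳ_st) = 59502.3
SE(ȳ_st) = √59502.3 = 243.931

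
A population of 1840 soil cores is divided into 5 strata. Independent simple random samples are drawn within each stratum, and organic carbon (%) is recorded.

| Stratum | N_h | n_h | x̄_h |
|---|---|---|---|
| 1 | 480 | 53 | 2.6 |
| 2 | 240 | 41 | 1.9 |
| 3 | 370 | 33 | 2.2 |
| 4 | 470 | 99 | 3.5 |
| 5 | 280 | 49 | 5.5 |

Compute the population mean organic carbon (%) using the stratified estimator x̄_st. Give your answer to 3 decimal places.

N = Σ N_h = 1840. Stratum weights W_h = N_h/N.
x̄_st = (480·2.6 + 240·1.9 + 370·2.2 + 470·3.5 + 280·5.5) / 1840 = 3.09946

x̄_st ≈ 3.099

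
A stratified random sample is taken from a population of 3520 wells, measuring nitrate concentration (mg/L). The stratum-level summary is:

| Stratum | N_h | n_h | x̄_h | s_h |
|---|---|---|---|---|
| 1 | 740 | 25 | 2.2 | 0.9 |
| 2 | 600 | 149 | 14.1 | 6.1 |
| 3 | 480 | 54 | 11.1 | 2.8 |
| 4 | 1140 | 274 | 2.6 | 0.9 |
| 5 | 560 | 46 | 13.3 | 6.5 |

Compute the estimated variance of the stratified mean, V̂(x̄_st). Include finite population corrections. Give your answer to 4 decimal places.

V̂(x̄_st) = Σ W_h² (1 − n_h/N_h) s_h²/n_h, with W_h = N_h/N and N = 3520:
  stratum 1: (740/3520)²·(1 − 25/740)·0.9²/25 = 0.00138356
  stratum 2: (600/3520)²·(1 − 149/600)·6.1²/149 = 0.00545401
  stratum 3: (480/3520)²·(1 − 54/480)·2.8²/54 = 0.00239601
  stratum 4: (1140/3520)²·(1 − 274/1140)·0.9²/274 = 0.000235544
  stratum 5: (560/3520)²·(1 − 46/560)·6.5²/46 = 0.0213371
V̂(x̄_st) = 0.0308062

V̂(x̄_st) ≈ 0.0308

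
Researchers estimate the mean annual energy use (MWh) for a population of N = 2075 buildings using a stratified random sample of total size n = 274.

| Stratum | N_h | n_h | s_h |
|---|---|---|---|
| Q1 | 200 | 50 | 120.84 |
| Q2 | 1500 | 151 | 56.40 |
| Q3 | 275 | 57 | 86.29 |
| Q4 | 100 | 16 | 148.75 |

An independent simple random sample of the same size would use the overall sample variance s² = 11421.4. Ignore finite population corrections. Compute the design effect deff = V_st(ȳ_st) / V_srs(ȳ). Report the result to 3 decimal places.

deff ≈ 0.461

V̂(ȳ_st) = Σ W_h² s_h²/n_h, with W_h = N_h/N and N = 2075:
  stratum Q1: (200/2075)²·120.84²/50 = 2.71316
  stratum Q2: (1500/2075)²·56.40²/151 = 11.0085
  stratum Q3: (275/2075)²·86.29²/57 = 2.29443
  stratum Q4: (100/2075)²·148.75²/16 = 3.21187
V_st = 19.2279
V_srs = s²/n = 11421.4/274 = 41.6839
deff = V_st / V_srs = 19.2279/41.6839 = 0.4613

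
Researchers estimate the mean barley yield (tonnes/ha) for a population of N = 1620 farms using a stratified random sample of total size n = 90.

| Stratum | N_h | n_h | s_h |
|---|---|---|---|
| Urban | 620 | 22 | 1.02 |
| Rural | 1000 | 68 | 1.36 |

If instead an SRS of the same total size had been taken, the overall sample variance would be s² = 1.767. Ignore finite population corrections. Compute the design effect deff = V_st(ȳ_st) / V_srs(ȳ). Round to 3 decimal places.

V̂(ȳ_st) = Σ W_h² s_h²/n_h, with W_h = N_h/N and N = 1620:
  stratum Urban: (620/1620)²·1.02²/22 = 0.00692677
  stratum Rural: (1000/1620)²·1.36²/68 = 0.0103643
V_st = 0.017291
V_srs = s²/n = 1.767/90 = 0.0196333
deff = V_st / V_srs = 0.017291/0.0196333 = 0.8807

deff ≈ 0.881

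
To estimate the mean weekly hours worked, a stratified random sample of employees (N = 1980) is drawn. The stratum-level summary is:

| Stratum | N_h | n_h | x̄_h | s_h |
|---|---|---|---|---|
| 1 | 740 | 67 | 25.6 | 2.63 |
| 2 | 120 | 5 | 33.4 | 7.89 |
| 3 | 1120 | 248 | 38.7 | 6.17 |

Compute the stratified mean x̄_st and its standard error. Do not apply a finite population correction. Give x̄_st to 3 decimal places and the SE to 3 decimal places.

x̄_st ≈ 33.483, SE ≈ 0.331

x̄_st = Σ W_h x̄_h = (740·25.6 + 120·33.4 + 1120·38.7)/1980 = 33.48283
V̂(x̄_st) = Σ W_h² s_h²/n_h, with W_h = N_h/N and N = 1980:
  stratum 1: (740/1980)²·2.63²/67 = 0.0144201
  stratum 2: (120/1980)²·7.89²/5 = 0.0457316
  stratum 3: (1120/1980)²·6.17²/248 = 0.0491161
V̂(x̄_st) = 0.109268
SE(x̄_st) = √0.109268 = 0.330557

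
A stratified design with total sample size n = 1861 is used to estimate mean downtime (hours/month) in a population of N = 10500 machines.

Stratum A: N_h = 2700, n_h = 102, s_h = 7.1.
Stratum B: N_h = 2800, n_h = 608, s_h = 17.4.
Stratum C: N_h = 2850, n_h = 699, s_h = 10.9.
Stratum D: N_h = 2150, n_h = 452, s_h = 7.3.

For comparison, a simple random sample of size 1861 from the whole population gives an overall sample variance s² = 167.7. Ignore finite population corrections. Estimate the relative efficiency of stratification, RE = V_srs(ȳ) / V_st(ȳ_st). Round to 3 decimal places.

V̂(ȳ_st) = Σ W_h² s_h²/n_h, with W_h = N_h/N and N = 10500:
  stratum A: (2700/10500)²·7.1²/102 = 0.0326788
  stratum B: (2800/10500)²·17.4²/608 = 0.0354105
  stratum C: (2850/10500)²·10.9²/699 = 0.0125224
  stratum D: (2150/10500)²·7.3²/452 = 0.00494317
V_st = 0.0855548
V_srs = s²/n = 167.7/1861 = 0.0901128
Relative efficiency = V_srs / V_st = 0.0901128/0.0855548 = 1.0533

RE ≈ 1.053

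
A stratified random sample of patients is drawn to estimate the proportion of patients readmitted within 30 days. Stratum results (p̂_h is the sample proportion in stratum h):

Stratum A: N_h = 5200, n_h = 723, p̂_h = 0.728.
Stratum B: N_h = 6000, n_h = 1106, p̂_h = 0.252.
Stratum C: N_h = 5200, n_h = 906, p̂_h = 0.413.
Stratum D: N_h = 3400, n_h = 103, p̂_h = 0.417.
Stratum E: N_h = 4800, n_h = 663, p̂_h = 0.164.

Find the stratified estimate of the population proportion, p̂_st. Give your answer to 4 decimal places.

p̂_st ≈ 0.3923

N = 24600; stratum weights W_h = N_h/N.
p̂_st = Σ W_h p̂_h = (5200·0.728 + 6000·0.252 + 5200·0.413 + 3400·0.417 + 4800·0.164)/24600 = 0.39228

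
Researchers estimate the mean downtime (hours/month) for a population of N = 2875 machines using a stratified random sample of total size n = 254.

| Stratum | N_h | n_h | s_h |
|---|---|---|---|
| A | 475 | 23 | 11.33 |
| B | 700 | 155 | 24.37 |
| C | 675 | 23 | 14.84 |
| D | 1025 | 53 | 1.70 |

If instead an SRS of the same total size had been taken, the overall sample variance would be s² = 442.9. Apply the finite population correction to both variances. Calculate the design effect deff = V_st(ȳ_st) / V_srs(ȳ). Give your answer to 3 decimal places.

V̂(ȳ_st) = Σ W_h² (1 − n_h/N_h) s_h²/n_h, with W_h = N_h/N and N = 2875:
  stratum A: (475/2875)²·(1 − 23/475)·11.33²/23 = 0.144973
  stratum B: (700/2875)²·(1 − 155/700)·24.37²/155 = 0.176847
  stratum C: (675/2875)²·(1 − 23/675)·14.84²/23 = 0.509819
  stratum D: (1025/2875)²·(1 − 53/1025)·1.70²/53 = 0.00657259
V_st = 0.838212
V_srs = (1 − 254/2875)·442.9/254 = 1.58965
deff = V_st / V_srs = 0.838212/1.58965 = 0.5273

deff ≈ 0.527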